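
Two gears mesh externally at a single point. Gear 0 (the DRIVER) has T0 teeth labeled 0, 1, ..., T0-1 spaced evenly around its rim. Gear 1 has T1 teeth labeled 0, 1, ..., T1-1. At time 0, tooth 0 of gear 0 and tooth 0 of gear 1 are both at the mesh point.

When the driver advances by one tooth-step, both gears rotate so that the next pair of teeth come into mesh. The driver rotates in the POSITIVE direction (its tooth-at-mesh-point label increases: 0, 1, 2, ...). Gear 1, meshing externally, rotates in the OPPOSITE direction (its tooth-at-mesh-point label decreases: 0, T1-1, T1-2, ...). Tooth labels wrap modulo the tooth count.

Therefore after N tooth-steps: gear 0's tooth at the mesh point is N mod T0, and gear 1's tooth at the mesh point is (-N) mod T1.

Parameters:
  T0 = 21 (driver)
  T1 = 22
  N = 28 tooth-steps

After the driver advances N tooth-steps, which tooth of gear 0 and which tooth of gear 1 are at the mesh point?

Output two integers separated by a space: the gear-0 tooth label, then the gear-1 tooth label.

Gear 0 (driver, T0=21): tooth at mesh = N mod T0
  28 = 1 * 21 + 7, so 28 mod 21 = 7
  gear 0 tooth = 7
Gear 1 (driven, T1=22): tooth at mesh = (-N) mod T1
  28 = 1 * 22 + 6, so 28 mod 22 = 6
  (-28) mod 22 = (-6) mod 22 = 22 - 6 = 16
Mesh after 28 steps: gear-0 tooth 7 meets gear-1 tooth 16

Answer: 7 16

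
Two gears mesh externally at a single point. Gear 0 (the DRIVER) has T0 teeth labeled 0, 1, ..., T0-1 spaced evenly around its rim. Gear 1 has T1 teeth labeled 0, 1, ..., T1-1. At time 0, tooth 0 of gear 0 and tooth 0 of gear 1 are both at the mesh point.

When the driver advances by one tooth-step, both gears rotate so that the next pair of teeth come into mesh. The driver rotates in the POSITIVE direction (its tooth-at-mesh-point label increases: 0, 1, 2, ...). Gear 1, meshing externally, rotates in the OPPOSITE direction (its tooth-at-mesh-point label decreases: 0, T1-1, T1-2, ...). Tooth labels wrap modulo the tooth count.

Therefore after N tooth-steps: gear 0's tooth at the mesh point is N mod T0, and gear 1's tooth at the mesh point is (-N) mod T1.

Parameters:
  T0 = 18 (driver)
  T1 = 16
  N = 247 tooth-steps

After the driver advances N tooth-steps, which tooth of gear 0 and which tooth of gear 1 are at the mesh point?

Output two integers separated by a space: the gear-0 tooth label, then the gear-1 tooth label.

Gear 0 (driver, T0=18): tooth at mesh = N mod T0
  247 = 13 * 18 + 13, so 247 mod 18 = 13
  gear 0 tooth = 13
Gear 1 (driven, T1=16): tooth at mesh = (-N) mod T1
  247 = 15 * 16 + 7, so 247 mod 16 = 7
  (-247) mod 16 = (-7) mod 16 = 16 - 7 = 9
Mesh after 247 steps: gear-0 tooth 13 meets gear-1 tooth 9

Answer: 13 9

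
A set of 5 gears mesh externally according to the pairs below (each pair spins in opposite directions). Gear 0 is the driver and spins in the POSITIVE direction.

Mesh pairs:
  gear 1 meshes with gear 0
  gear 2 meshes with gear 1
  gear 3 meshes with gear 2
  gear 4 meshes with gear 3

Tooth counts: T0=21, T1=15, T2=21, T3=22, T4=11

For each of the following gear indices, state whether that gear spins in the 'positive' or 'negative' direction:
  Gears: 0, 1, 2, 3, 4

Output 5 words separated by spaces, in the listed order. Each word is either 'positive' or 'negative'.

Gear 0 (driver): positive (depth 0)
  gear 1: meshes with gear 0 -> depth 1 -> negative (opposite of gear 0)
  gear 2: meshes with gear 1 -> depth 2 -> positive (opposite of gear 1)
  gear 3: meshes with gear 2 -> depth 3 -> negative (opposite of gear 2)
  gear 4: meshes with gear 3 -> depth 4 -> positive (opposite of gear 3)
Queried indices 0, 1, 2, 3, 4 -> positive, negative, positive, negative, positive

Answer: positive negative positive negative positive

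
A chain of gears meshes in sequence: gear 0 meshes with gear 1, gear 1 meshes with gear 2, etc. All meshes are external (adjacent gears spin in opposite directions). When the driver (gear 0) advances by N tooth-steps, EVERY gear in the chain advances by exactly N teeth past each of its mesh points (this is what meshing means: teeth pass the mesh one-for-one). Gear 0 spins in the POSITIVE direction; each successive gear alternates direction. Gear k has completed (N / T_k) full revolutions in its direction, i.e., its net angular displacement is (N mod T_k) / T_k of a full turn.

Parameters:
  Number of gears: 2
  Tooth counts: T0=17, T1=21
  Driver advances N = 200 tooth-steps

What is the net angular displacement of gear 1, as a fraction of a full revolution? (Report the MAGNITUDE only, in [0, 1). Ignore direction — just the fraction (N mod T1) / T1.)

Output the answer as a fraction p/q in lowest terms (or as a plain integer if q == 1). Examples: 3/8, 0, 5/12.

Chain of 2 gears, tooth counts: [17, 21]
  gear 0: T0=17, direction=positive, advance = 200 mod 17 = 13 teeth = 13/17 turn
  gear 1: T1=21, direction=negative, advance = 200 mod 21 = 11 teeth = 11/21 turn
Gear 1: 200 mod 21 = 11
Fraction = 11 / 21 = 11/21 (gcd(11,21)=1) = 11/21

Answer: 11/21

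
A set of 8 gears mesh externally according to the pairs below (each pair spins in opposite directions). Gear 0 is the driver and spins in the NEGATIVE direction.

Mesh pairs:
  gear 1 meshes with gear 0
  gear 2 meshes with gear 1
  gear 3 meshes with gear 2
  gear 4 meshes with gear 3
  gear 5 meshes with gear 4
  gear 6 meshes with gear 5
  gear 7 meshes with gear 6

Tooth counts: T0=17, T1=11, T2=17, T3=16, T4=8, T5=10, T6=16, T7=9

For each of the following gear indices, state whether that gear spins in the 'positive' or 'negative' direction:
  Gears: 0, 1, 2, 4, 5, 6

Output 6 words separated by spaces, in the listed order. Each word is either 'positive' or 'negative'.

Answer: negative positive negative negative positive negative

Derivation:
Gear 0 (driver): negative (depth 0)
  gear 1: meshes with gear 0 -> depth 1 -> positive (opposite of gear 0)
  gear 2: meshes with gear 1 -> depth 2 -> negative (opposite of gear 1)
  gear 3: meshes with gear 2 -> depth 3 -> positive (opposite of gear 2)
  gear 4: meshes with gear 3 -> depth 4 -> negative (opposite of gear 3)
  gear 5: meshes with gear 4 -> depth 5 -> positive (opposite of gear 4)
  gear 6: meshes with gear 5 -> depth 6 -> negative (opposite of gear 5)
  gear 7: meshes with gear 6 -> depth 7 -> positive (opposite of gear 6)
Queried indices 0, 1, 2, 4, 5, 6 -> negative, positive, negative, negative, positive, negative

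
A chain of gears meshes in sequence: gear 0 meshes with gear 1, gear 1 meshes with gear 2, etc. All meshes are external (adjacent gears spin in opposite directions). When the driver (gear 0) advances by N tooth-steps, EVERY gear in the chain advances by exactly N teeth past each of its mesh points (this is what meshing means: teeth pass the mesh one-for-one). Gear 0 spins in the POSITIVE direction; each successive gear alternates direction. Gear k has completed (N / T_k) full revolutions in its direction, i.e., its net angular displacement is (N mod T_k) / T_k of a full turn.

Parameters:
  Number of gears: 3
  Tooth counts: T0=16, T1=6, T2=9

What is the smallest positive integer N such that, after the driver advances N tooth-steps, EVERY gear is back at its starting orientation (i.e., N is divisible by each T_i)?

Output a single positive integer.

Answer: 144

Derivation:
Gear k returns to start when N is a multiple of T_k.
All gears at start simultaneously when N is a common multiple of [16, 6, 9]; the smallest such N is lcm(16, 6, 9).
Start: lcm = T0 = 16
Fold in T1=6: gcd(16, 6) = 2; lcm(16, 6) = 16 * 6 / 2 = 96 / 2 = 48
Fold in T2=9: gcd(48, 9) = 3; lcm(48, 9) = 48 * 9 / 3 = 432 / 3 = 144
Full cycle length = 144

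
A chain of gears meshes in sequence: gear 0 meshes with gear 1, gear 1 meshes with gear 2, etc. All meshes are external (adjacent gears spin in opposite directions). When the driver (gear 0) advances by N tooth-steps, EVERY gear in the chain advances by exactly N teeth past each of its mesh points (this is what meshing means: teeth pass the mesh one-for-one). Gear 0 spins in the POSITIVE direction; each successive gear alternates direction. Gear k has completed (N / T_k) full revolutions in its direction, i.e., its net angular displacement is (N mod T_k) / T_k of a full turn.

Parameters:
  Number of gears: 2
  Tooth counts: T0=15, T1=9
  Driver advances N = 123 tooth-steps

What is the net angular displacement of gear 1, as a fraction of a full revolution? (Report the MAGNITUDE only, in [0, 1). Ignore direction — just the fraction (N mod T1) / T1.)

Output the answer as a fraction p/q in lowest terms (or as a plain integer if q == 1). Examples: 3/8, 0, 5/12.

Answer: 2/3

Derivation:
Chain of 2 gears, tooth counts: [15, 9]
  gear 0: T0=15, direction=positive, advance = 123 mod 15 = 3 teeth = 3/15 turn
  gear 1: T1=9, direction=negative, advance = 123 mod 9 = 6 teeth = 6/9 turn
Gear 1: 123 mod 9 = 6
Fraction = 6 / 9 = 2/3 (gcd(6,9)=3) = 2/3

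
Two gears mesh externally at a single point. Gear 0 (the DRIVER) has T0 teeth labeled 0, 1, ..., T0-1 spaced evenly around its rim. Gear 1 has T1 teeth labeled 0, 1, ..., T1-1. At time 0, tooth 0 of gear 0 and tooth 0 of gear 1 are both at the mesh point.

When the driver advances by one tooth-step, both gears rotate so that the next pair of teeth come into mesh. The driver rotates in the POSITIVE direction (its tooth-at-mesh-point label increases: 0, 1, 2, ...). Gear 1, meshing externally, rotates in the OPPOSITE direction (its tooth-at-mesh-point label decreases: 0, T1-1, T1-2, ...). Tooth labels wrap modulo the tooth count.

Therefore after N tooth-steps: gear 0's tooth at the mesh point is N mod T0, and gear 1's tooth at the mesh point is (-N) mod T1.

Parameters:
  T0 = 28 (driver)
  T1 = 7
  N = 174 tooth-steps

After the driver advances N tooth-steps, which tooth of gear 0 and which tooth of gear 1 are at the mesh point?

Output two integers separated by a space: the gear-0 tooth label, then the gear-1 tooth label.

Answer: 6 1

Derivation:
Gear 0 (driver, T0=28): tooth at mesh = N mod T0
  174 = 6 * 28 + 6, so 174 mod 28 = 6
  gear 0 tooth = 6
Gear 1 (driven, T1=7): tooth at mesh = (-N) mod T1
  174 = 24 * 7 + 6, so 174 mod 7 = 6
  (-174) mod 7 = (-6) mod 7 = 7 - 6 = 1
Mesh after 174 steps: gear-0 tooth 6 meets gear-1 tooth 1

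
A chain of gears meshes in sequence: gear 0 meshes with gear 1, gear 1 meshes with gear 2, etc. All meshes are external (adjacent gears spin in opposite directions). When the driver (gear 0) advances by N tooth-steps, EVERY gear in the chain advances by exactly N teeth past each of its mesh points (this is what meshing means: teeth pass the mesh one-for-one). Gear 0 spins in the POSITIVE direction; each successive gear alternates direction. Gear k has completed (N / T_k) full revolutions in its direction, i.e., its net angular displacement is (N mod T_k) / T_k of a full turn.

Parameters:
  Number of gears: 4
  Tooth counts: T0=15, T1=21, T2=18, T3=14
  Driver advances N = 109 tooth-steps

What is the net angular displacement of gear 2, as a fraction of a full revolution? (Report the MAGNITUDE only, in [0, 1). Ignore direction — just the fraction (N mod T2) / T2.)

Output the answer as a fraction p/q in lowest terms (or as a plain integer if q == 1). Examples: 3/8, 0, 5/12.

Chain of 4 gears, tooth counts: [15, 21, 18, 14]
  gear 0: T0=15, direction=positive, advance = 109 mod 15 = 4 teeth = 4/15 turn
  gear 1: T1=21, direction=negative, advance = 109 mod 21 = 4 teeth = 4/21 turn
  gear 2: T2=18, direction=positive, advance = 109 mod 18 = 1 teeth = 1/18 turn
  gear 3: T3=14, direction=negative, advance = 109 mod 14 = 11 teeth = 11/14 turn
Gear 2: 109 mod 18 = 1
Fraction = 1 / 18 = 1/18 (gcd(1,18)=1) = 1/18

Answer: 1/18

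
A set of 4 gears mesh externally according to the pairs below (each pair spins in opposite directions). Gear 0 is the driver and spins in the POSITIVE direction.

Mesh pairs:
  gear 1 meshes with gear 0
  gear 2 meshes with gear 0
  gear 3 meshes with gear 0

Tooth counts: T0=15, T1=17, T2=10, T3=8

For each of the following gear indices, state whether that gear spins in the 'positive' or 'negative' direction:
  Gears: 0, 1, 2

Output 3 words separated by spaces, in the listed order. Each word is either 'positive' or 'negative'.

Gear 0 (driver): positive (depth 0)
  gear 1: meshes with gear 0 -> depth 1 -> negative (opposite of gear 0)
  gear 2: meshes with gear 0 -> depth 1 -> negative (opposite of gear 0)
  gear 3: meshes with gear 0 -> depth 1 -> negative (opposite of gear 0)
Queried indices 0, 1, 2 -> positive, negative, negative

Answer: positive negative negative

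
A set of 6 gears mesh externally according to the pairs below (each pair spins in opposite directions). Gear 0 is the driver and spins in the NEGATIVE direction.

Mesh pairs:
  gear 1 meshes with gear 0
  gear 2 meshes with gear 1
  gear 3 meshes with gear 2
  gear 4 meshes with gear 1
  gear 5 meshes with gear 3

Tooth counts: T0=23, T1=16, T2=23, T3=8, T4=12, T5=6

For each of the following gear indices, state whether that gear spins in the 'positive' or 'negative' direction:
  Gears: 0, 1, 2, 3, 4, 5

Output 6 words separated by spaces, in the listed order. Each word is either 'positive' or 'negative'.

Answer: negative positive negative positive negative negative

Derivation:
Gear 0 (driver): negative (depth 0)
  gear 1: meshes with gear 0 -> depth 1 -> positive (opposite of gear 0)
  gear 2: meshes with gear 1 -> depth 2 -> negative (opposite of gear 1)
  gear 3: meshes with gear 2 -> depth 3 -> positive (opposite of gear 2)
  gear 4: meshes with gear 1 -> depth 2 -> negative (opposite of gear 1)
  gear 5: meshes with gear 3 -> depth 4 -> negative (opposite of gear 3)
Queried indices 0, 1, 2, 3, 4, 5 -> negative, positive, negative, positive, negative, negative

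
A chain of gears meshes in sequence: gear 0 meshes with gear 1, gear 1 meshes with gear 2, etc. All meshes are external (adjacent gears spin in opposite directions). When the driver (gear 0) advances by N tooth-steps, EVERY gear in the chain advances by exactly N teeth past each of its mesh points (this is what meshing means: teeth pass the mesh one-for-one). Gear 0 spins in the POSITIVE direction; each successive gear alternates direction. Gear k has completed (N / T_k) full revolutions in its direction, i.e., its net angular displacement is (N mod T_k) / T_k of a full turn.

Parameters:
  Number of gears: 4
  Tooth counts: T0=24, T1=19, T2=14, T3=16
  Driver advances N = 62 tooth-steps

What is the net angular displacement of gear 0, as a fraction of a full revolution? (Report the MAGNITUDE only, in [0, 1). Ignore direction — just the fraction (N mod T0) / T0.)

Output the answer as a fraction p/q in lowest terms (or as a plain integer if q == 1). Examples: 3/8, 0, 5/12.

Chain of 4 gears, tooth counts: [24, 19, 14, 16]
  gear 0: T0=24, direction=positive, advance = 62 mod 24 = 14 teeth = 14/24 turn
  gear 1: T1=19, direction=negative, advance = 62 mod 19 = 5 teeth = 5/19 turn
  gear 2: T2=14, direction=positive, advance = 62 mod 14 = 6 teeth = 6/14 turn
  gear 3: T3=16, direction=negative, advance = 62 mod 16 = 14 teeth = 14/16 turn
Gear 0: 62 mod 24 = 14
Fraction = 14 / 24 = 7/12 (gcd(14,24)=2) = 7/12

Answer: 7/12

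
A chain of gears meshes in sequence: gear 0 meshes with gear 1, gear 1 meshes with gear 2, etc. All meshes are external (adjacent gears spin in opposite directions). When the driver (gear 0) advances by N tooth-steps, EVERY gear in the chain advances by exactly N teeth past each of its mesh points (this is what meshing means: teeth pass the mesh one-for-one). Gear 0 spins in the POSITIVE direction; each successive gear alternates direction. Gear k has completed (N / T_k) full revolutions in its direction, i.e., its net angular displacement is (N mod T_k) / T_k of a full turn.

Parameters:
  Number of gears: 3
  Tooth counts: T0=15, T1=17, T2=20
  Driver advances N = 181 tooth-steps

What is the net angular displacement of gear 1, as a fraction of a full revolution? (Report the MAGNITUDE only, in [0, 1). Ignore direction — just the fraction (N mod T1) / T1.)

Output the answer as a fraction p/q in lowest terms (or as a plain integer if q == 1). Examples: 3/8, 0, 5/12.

Chain of 3 gears, tooth counts: [15, 17, 20]
  gear 0: T0=15, direction=positive, advance = 181 mod 15 = 1 teeth = 1/15 turn
  gear 1: T1=17, direction=negative, advance = 181 mod 17 = 11 teeth = 11/17 turn
  gear 2: T2=20, direction=positive, advance = 181 mod 20 = 1 teeth = 1/20 turn
Gear 1: 181 mod 17 = 11
Fraction = 11 / 17 = 11/17 (gcd(11,17)=1) = 11/17

Answer: 11/17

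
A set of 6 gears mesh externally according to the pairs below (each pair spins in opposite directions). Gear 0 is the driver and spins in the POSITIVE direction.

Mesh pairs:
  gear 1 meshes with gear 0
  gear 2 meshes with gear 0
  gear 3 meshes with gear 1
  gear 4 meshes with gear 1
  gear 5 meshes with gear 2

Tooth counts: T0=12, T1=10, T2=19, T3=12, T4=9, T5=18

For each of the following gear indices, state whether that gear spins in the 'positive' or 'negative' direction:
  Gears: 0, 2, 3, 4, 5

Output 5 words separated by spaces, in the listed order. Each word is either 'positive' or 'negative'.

Gear 0 (driver): positive (depth 0)
  gear 1: meshes with gear 0 -> depth 1 -> negative (opposite of gear 0)
  gear 2: meshes with gear 0 -> depth 1 -> negative (opposite of gear 0)
  gear 3: meshes with gear 1 -> depth 2 -> positive (opposite of gear 1)
  gear 4: meshes with gear 1 -> depth 2 -> positive (opposite of gear 1)
  gear 5: meshes with gear 2 -> depth 2 -> positive (opposite of gear 2)
Queried indices 0, 2, 3, 4, 5 -> positive, negative, positive, positive, positive

Answer: positive negative positive positive positive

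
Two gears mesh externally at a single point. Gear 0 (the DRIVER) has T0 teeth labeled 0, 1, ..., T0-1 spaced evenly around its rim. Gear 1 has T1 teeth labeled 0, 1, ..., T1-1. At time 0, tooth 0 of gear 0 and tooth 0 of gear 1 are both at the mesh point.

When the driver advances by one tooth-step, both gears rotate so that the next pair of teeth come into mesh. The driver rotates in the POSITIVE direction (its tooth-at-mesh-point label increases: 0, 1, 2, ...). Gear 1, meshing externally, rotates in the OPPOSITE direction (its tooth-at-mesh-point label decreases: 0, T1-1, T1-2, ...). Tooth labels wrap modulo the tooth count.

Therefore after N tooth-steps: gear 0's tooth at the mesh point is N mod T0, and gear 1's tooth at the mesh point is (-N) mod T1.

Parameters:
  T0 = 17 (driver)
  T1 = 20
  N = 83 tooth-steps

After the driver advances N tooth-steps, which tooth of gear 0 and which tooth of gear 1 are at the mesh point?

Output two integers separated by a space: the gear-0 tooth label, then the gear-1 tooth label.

Gear 0 (driver, T0=17): tooth at mesh = N mod T0
  83 = 4 * 17 + 15, so 83 mod 17 = 15
  gear 0 tooth = 15
Gear 1 (driven, T1=20): tooth at mesh = (-N) mod T1
  83 = 4 * 20 + 3, so 83 mod 20 = 3
  (-83) mod 20 = (-3) mod 20 = 20 - 3 = 17
Mesh after 83 steps: gear-0 tooth 15 meets gear-1 tooth 17

Answer: 15 17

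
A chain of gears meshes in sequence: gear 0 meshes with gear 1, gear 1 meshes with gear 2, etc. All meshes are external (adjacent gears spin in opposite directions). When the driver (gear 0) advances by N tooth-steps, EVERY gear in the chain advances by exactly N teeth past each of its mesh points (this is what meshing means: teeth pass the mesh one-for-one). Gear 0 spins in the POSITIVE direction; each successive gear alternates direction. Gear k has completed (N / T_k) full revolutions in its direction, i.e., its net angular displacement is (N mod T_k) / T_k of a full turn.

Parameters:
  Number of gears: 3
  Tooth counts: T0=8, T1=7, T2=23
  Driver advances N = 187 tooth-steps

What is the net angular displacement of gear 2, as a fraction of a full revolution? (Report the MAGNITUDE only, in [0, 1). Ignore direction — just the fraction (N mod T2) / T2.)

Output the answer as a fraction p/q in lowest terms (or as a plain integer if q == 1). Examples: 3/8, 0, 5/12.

Chain of 3 gears, tooth counts: [8, 7, 23]
  gear 0: T0=8, direction=positive, advance = 187 mod 8 = 3 teeth = 3/8 turn
  gear 1: T1=7, direction=negative, advance = 187 mod 7 = 5 teeth = 5/7 turn
  gear 2: T2=23, direction=positive, advance = 187 mod 23 = 3 teeth = 3/23 turn
Gear 2: 187 mod 23 = 3
Fraction = 3 / 23 = 3/23 (gcd(3,23)=1) = 3/23

Answer: 3/23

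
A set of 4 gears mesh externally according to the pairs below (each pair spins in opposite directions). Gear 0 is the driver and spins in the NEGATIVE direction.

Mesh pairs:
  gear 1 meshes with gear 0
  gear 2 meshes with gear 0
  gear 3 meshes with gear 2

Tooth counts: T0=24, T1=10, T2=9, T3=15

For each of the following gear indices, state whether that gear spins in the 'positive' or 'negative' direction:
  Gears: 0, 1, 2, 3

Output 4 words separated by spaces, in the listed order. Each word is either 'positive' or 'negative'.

Answer: negative positive positive negative

Derivation:
Gear 0 (driver): negative (depth 0)
  gear 1: meshes with gear 0 -> depth 1 -> positive (opposite of gear 0)
  gear 2: meshes with gear 0 -> depth 1 -> positive (opposite of gear 0)
  gear 3: meshes with gear 2 -> depth 2 -> negative (opposite of gear 2)
Queried indices 0, 1, 2, 3 -> negative, positive, positive, negative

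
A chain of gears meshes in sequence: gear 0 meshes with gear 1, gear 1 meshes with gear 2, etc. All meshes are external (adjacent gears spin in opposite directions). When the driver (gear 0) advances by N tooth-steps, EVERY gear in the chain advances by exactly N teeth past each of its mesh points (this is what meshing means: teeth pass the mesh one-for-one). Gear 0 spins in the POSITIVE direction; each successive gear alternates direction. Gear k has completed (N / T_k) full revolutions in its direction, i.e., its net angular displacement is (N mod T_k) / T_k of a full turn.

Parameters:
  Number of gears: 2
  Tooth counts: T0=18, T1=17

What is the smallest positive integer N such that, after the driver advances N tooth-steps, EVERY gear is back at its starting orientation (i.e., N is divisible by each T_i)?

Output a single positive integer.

Gear k returns to start when N is a multiple of T_k.
All gears at start simultaneously when N is a common multiple of [18, 17]; the smallest such N is lcm(18, 17).
Start: lcm = T0 = 18
Fold in T1=17: gcd(18, 17) = 1; lcm(18, 17) = 18 * 17 / 1 = 306 / 1 = 306
Full cycle length = 306

Answer: 306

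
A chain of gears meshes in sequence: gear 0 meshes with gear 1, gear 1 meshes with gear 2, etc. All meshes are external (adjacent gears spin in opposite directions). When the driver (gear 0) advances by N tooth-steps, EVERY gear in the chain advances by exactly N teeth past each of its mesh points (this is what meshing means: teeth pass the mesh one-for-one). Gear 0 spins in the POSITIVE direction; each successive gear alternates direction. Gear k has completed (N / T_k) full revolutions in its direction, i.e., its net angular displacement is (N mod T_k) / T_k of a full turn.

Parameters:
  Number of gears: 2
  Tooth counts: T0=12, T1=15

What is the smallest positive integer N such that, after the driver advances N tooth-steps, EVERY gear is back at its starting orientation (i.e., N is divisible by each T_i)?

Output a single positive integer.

Answer: 60

Derivation:
Gear k returns to start when N is a multiple of T_k.
All gears at start simultaneously when N is a common multiple of [12, 15]; the smallest such N is lcm(12, 15).
Start: lcm = T0 = 12
Fold in T1=15: gcd(12, 15) = 3; lcm(12, 15) = 12 * 15 / 3 = 180 / 3 = 60
Full cycle length = 60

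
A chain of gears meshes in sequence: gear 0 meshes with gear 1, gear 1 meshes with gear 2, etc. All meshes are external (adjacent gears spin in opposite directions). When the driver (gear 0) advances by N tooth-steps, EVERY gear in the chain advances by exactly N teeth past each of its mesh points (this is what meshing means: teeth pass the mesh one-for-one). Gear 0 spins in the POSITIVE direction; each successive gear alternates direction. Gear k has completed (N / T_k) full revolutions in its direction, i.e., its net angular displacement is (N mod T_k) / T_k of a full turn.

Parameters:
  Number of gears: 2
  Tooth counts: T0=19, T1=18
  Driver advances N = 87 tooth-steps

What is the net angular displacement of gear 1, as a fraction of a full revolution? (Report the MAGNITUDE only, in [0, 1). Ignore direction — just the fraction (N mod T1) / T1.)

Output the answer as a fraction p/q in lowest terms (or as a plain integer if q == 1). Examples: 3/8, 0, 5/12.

Answer: 5/6

Derivation:
Chain of 2 gears, tooth counts: [19, 18]
  gear 0: T0=19, direction=positive, advance = 87 mod 19 = 11 teeth = 11/19 turn
  gear 1: T1=18, direction=negative, advance = 87 mod 18 = 15 teeth = 15/18 turn
Gear 1: 87 mod 18 = 15
Fraction = 15 / 18 = 5/6 (gcd(15,18)=3) = 5/6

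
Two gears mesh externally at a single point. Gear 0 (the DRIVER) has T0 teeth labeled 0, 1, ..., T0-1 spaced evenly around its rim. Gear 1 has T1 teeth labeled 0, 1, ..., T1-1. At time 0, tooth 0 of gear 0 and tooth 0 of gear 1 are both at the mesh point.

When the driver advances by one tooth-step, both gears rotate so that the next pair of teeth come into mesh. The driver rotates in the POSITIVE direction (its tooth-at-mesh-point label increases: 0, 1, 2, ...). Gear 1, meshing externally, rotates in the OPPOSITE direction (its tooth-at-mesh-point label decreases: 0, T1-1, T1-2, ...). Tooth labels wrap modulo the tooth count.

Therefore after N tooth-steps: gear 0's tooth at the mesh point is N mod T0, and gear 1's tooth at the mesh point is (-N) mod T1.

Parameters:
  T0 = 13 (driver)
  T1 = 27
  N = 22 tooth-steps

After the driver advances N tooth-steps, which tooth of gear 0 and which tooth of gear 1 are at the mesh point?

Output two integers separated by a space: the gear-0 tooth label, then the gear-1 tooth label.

Gear 0 (driver, T0=13): tooth at mesh = N mod T0
  22 = 1 * 13 + 9, so 22 mod 13 = 9
  gear 0 tooth = 9
Gear 1 (driven, T1=27): tooth at mesh = (-N) mod T1
  22 = 0 * 27 + 22, so 22 mod 27 = 22
  (-22) mod 27 = (-22) mod 27 = 27 - 22 = 5
Mesh after 22 steps: gear-0 tooth 9 meets gear-1 tooth 5

Answer: 9 5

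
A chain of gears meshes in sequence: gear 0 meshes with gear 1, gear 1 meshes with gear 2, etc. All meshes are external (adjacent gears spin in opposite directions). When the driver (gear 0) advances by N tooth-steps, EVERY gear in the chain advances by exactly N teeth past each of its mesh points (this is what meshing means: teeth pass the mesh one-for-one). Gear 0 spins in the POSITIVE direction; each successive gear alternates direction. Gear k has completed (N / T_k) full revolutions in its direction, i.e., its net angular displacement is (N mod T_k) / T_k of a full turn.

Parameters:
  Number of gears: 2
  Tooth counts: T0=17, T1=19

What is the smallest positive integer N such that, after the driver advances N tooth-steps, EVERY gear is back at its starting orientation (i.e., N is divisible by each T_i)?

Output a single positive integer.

Gear k returns to start when N is a multiple of T_k.
All gears at start simultaneously when N is a common multiple of [17, 19]; the smallest such N is lcm(17, 19).
Start: lcm = T0 = 17
Fold in T1=19: gcd(17, 19) = 1; lcm(17, 19) = 17 * 19 / 1 = 323 / 1 = 323
Full cycle length = 323

Answer: 323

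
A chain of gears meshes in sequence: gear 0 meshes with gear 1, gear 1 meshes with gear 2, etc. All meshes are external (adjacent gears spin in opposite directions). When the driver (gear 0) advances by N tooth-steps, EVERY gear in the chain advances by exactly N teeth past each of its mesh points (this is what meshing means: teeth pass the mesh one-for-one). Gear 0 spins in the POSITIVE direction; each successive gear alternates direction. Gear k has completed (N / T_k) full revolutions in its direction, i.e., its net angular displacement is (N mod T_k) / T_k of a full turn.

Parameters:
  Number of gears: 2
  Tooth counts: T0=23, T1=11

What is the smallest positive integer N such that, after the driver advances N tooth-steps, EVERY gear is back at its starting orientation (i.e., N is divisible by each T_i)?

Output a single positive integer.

Gear k returns to start when N is a multiple of T_k.
All gears at start simultaneously when N is a common multiple of [23, 11]; the smallest such N is lcm(23, 11).
Start: lcm = T0 = 23
Fold in T1=11: gcd(23, 11) = 1; lcm(23, 11) = 23 * 11 / 1 = 253 / 1 = 253
Full cycle length = 253

Answer: 253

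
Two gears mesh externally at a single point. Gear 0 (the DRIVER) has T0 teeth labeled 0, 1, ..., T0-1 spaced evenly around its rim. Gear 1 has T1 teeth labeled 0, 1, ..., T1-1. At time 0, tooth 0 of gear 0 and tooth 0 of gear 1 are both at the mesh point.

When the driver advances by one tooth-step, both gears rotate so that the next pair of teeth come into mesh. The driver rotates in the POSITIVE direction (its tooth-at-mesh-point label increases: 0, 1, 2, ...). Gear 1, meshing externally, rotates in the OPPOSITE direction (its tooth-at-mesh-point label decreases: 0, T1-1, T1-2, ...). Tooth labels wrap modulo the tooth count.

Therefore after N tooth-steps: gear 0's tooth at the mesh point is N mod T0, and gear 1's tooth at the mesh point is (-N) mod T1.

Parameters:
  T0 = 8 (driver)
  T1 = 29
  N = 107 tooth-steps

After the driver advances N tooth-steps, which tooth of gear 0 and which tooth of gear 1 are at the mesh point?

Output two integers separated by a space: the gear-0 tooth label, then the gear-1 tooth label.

Gear 0 (driver, T0=8): tooth at mesh = N mod T0
  107 = 13 * 8 + 3, so 107 mod 8 = 3
  gear 0 tooth = 3
Gear 1 (driven, T1=29): tooth at mesh = (-N) mod T1
  107 = 3 * 29 + 20, so 107 mod 29 = 20
  (-107) mod 29 = (-20) mod 29 = 29 - 20 = 9
Mesh after 107 steps: gear-0 tooth 3 meets gear-1 tooth 9

Answer: 3 9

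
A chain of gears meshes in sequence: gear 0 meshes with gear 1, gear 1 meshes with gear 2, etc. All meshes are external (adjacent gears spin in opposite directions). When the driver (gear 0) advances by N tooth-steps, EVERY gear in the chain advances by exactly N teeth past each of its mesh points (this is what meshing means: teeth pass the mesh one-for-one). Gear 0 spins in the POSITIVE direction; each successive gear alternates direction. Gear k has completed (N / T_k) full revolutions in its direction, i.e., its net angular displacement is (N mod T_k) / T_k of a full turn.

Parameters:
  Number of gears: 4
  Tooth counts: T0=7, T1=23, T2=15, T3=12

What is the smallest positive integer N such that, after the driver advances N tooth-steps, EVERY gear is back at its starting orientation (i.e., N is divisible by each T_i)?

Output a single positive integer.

Gear k returns to start when N is a multiple of T_k.
All gears at start simultaneously when N is a common multiple of [7, 23, 15, 12]; the smallest such N is lcm(7, 23, 15, 12).
Start: lcm = T0 = 7
Fold in T1=23: gcd(7, 23) = 1; lcm(7, 23) = 7 * 23 / 1 = 161 / 1 = 161
Fold in T2=15: gcd(161, 15) = 1; lcm(161, 15) = 161 * 15 / 1 = 2415 / 1 = 2415
Fold in T3=12: gcd(2415, 12) = 3; lcm(2415, 12) = 2415 * 12 / 3 = 28980 / 3 = 9660
Full cycle length = 9660

Answer: 9660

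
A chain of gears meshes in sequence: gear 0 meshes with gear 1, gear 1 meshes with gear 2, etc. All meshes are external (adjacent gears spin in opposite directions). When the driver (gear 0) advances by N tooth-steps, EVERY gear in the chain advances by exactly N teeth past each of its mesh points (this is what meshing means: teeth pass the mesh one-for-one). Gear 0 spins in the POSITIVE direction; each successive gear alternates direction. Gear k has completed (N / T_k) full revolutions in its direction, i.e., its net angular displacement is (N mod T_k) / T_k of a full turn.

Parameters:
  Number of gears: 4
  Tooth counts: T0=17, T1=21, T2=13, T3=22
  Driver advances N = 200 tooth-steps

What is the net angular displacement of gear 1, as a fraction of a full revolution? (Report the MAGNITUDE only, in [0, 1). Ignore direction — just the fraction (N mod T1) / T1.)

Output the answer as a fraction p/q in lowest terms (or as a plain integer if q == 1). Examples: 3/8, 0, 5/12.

Answer: 11/21

Derivation:
Chain of 4 gears, tooth counts: [17, 21, 13, 22]
  gear 0: T0=17, direction=positive, advance = 200 mod 17 = 13 teeth = 13/17 turn
  gear 1: T1=21, direction=negative, advance = 200 mod 21 = 11 teeth = 11/21 turn
  gear 2: T2=13, direction=positive, advance = 200 mod 13 = 5 teeth = 5/13 turn
  gear 3: T3=22, direction=negative, advance = 200 mod 22 = 2 teeth = 2/22 turn
Gear 1: 200 mod 21 = 11
Fraction = 11 / 21 = 11/21 (gcd(11,21)=1) = 11/21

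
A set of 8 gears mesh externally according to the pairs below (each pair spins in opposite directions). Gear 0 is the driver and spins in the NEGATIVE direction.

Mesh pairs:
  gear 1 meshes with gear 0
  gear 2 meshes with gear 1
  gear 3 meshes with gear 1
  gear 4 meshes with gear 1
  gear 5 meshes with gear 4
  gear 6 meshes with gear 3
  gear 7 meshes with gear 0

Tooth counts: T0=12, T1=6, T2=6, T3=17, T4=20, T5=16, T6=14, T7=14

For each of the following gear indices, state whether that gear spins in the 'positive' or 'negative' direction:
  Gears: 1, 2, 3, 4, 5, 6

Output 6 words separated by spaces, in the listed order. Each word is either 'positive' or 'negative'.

Gear 0 (driver): negative (depth 0)
  gear 1: meshes with gear 0 -> depth 1 -> positive (opposite of gear 0)
  gear 2: meshes with gear 1 -> depth 2 -> negative (opposite of gear 1)
  gear 3: meshes with gear 1 -> depth 2 -> negative (opposite of gear 1)
  gear 4: meshes with gear 1 -> depth 2 -> negative (opposite of gear 1)
  gear 5: meshes with gear 4 -> depth 3 -> positive (opposite of gear 4)
  gear 6: meshes with gear 3 -> depth 3 -> positive (opposite of gear 3)
  gear 7: meshes with gear 0 -> depth 1 -> positive (opposite of gear 0)
Queried indices 1, 2, 3, 4, 5, 6 -> positive, negative, negative, negative, positive, positive

Answer: positive negative negative negative positive positive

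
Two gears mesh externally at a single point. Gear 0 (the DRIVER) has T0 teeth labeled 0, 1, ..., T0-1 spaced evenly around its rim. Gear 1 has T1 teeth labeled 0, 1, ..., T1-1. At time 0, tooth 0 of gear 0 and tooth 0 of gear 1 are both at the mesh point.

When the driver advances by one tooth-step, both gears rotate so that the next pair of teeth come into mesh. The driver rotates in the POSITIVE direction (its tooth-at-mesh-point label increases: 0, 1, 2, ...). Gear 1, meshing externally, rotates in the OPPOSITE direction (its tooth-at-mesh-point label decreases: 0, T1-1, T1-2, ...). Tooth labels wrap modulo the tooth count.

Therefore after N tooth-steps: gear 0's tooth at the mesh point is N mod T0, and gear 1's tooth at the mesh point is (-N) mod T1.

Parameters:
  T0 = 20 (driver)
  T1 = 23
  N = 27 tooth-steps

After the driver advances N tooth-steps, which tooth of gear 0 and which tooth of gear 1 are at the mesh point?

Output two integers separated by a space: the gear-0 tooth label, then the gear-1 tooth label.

Answer: 7 19

Derivation:
Gear 0 (driver, T0=20): tooth at mesh = N mod T0
  27 = 1 * 20 + 7, so 27 mod 20 = 7
  gear 0 tooth = 7
Gear 1 (driven, T1=23): tooth at mesh = (-N) mod T1
  27 = 1 * 23 + 4, so 27 mod 23 = 4
  (-27) mod 23 = (-4) mod 23 = 23 - 4 = 19
Mesh after 27 steps: gear-0 tooth 7 meets gear-1 tooth 19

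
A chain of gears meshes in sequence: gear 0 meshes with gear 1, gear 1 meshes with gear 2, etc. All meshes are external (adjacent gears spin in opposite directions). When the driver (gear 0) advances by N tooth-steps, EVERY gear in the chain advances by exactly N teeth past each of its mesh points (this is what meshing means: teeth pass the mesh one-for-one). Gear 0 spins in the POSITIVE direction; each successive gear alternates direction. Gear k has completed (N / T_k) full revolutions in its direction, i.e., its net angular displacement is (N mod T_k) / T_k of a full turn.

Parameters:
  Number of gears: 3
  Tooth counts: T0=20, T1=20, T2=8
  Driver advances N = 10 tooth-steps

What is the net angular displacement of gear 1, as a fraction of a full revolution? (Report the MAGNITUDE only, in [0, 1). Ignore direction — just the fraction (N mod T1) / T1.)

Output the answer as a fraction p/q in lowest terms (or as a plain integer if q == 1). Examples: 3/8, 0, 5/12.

Chain of 3 gears, tooth counts: [20, 20, 8]
  gear 0: T0=20, direction=positive, advance = 10 mod 20 = 10 teeth = 10/20 turn
  gear 1: T1=20, direction=negative, advance = 10 mod 20 = 10 teeth = 10/20 turn
  gear 2: T2=8, direction=positive, advance = 10 mod 8 = 2 teeth = 2/8 turn
Gear 1: 10 mod 20 = 10
Fraction = 10 / 20 = 1/2 (gcd(10,20)=10) = 1/2

Answer: 1/2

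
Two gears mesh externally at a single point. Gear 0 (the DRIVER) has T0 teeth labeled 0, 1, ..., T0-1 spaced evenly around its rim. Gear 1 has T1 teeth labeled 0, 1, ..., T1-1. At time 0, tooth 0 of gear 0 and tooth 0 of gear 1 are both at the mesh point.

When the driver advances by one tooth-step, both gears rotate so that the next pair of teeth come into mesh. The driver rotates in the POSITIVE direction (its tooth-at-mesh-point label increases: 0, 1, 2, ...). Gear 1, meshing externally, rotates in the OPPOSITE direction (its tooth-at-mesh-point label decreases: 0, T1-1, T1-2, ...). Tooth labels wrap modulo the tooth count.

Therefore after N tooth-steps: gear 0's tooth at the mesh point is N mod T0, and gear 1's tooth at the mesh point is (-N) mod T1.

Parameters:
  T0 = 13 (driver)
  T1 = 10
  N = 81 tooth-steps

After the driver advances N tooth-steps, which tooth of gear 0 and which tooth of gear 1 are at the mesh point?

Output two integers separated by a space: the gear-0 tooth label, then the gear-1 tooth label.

Gear 0 (driver, T0=13): tooth at mesh = N mod T0
  81 = 6 * 13 + 3, so 81 mod 13 = 3
  gear 0 tooth = 3
Gear 1 (driven, T1=10): tooth at mesh = (-N) mod T1
  81 = 8 * 10 + 1, so 81 mod 10 = 1
  (-81) mod 10 = (-1) mod 10 = 10 - 1 = 9
Mesh after 81 steps: gear-0 tooth 3 meets gear-1 tooth 9

Answer: 3 9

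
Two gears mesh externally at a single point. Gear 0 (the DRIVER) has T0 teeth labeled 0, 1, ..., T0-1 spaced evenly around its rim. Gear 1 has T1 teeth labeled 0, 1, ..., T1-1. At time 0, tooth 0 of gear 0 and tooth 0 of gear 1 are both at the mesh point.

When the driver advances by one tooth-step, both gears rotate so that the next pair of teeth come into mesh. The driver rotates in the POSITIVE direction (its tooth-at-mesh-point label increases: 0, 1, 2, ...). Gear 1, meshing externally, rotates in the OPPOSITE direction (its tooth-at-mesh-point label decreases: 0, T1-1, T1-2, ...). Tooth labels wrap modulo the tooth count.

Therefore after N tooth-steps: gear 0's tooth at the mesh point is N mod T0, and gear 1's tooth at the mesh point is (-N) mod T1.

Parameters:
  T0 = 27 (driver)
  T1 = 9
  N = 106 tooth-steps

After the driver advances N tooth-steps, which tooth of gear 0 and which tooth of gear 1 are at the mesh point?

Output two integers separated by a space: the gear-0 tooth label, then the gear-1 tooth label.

Gear 0 (driver, T0=27): tooth at mesh = N mod T0
  106 = 3 * 27 + 25, so 106 mod 27 = 25
  gear 0 tooth = 25
Gear 1 (driven, T1=9): tooth at mesh = (-N) mod T1
  106 = 11 * 9 + 7, so 106 mod 9 = 7
  (-106) mod 9 = (-7) mod 9 = 9 - 7 = 2
Mesh after 106 steps: gear-0 tooth 25 meets gear-1 tooth 2

Answer: 25 2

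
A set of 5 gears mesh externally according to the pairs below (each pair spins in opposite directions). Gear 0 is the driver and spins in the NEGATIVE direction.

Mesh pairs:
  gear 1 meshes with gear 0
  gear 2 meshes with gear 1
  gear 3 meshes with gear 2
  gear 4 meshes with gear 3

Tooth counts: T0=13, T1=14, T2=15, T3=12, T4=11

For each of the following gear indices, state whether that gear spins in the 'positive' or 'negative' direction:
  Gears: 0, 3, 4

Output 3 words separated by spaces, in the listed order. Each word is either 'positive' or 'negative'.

Gear 0 (driver): negative (depth 0)
  gear 1: meshes with gear 0 -> depth 1 -> positive (opposite of gear 0)
  gear 2: meshes with gear 1 -> depth 2 -> negative (opposite of gear 1)
  gear 3: meshes with gear 2 -> depth 3 -> positive (opposite of gear 2)
  gear 4: meshes with gear 3 -> depth 4 -> negative (opposite of gear 3)
Queried indices 0, 3, 4 -> negative, positive, negative

Answer: negative positive negative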